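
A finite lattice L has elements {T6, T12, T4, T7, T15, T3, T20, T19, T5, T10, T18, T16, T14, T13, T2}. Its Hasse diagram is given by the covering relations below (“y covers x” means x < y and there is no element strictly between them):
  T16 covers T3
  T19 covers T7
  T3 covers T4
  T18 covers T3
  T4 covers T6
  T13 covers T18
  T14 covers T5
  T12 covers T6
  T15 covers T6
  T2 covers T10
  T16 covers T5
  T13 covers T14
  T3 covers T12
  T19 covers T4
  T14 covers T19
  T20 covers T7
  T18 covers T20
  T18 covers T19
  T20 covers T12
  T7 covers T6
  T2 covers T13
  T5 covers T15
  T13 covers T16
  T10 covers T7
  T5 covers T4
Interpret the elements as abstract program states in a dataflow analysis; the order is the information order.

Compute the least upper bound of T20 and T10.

Common upper bounds of {T20, T10}: T2.
The least among these is T2.

T2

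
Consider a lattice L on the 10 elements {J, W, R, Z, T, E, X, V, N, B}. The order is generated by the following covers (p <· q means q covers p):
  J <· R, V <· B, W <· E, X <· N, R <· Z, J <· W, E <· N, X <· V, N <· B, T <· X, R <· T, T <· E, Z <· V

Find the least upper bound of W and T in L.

Common upper bounds of {W, T}: B, E, N.
The least among these is E.

E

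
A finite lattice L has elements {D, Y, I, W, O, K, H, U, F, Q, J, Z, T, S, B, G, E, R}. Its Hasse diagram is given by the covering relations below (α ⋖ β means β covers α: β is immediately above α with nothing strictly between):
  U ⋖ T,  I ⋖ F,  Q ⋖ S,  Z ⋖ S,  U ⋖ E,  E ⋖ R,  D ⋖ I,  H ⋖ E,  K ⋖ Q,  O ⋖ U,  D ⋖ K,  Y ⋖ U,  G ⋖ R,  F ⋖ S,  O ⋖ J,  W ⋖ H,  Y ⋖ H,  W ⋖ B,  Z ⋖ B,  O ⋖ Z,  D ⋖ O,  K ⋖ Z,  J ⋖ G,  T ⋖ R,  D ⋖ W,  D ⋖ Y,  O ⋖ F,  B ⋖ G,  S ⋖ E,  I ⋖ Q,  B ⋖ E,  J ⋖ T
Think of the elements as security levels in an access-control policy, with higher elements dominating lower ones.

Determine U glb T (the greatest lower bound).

U

Common lower bounds of {U, T}: D, O, U, Y.
The greatest among these is U.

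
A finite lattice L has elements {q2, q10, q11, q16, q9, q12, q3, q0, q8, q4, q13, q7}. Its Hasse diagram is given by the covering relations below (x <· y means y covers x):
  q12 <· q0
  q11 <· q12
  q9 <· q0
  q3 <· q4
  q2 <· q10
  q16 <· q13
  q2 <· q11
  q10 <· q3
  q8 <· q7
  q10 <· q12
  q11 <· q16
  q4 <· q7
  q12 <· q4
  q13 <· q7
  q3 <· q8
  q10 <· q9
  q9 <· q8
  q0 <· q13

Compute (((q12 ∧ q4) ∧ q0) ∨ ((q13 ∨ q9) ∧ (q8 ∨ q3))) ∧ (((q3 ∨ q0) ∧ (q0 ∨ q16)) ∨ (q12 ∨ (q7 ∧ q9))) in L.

q12 ∧ q4 = q12
q12 ∧ q0 = q12
q13 ∨ q9 = q13
q8 ∨ q3 = q8
q13 ∧ q8 = q9
q12 ∨ q9 = q0
q3 ∨ q0 = q7
q0 ∨ q16 = q13
q7 ∧ q13 = q13
q7 ∧ q9 = q9
q12 ∨ q9 = q0
q13 ∨ q0 = q13
q0 ∧ q13 = q0

q0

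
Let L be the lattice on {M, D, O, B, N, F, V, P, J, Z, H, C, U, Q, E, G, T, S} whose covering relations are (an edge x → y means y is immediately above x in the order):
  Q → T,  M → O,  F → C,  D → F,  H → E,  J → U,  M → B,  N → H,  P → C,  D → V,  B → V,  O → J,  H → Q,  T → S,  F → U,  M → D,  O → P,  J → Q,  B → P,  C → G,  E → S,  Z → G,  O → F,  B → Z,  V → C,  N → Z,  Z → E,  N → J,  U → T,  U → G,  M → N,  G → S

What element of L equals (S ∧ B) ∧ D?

M

S ∧ B = B
B ∧ D = M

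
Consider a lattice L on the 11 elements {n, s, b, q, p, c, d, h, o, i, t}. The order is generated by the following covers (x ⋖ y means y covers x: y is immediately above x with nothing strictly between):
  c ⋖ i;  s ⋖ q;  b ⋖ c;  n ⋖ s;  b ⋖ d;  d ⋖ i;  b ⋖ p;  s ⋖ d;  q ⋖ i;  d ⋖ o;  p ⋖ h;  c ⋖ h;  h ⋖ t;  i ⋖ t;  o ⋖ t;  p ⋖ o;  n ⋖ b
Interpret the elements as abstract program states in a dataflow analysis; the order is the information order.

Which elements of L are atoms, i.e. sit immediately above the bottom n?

The atoms are exactly the elements that cover n: b, s.

b, s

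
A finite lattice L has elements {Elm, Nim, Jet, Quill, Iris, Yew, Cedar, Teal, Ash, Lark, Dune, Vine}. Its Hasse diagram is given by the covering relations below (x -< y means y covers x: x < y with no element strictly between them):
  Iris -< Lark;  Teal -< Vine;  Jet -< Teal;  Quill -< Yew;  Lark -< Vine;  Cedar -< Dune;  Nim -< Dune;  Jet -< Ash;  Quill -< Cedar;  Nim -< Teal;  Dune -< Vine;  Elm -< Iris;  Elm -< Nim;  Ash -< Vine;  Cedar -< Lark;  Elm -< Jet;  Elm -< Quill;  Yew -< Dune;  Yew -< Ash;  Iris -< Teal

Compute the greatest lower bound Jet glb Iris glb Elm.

Elm

Common lower bounds of {Jet, Iris, Elm}: Elm.
The greatest among these is Elm.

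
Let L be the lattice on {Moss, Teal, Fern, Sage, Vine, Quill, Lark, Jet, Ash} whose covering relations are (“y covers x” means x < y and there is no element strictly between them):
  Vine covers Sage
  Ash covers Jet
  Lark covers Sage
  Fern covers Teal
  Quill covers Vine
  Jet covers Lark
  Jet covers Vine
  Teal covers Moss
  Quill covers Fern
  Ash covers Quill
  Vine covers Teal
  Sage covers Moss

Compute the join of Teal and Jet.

Common upper bounds of {Teal, Jet}: Ash, Jet.
The least among these is Jet.

Jet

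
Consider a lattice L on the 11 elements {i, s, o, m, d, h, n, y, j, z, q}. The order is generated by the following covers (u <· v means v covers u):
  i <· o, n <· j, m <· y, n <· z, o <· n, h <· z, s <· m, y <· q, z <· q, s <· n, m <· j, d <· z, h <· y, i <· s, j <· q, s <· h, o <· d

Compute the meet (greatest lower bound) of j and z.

n

Common lower bounds of {j, z}: i, n, o, s.
The greatest among these is n.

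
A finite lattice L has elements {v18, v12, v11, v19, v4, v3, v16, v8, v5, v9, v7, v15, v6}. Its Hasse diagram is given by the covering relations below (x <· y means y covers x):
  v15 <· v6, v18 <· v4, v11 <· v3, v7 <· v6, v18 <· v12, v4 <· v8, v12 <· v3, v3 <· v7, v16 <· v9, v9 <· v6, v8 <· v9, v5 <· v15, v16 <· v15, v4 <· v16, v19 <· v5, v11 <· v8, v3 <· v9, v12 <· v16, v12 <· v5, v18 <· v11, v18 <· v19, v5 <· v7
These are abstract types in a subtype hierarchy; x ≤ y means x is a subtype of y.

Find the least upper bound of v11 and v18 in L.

Common upper bounds of {v11, v18}: v11, v3, v6, v7, v8, v9.
The least among these is v11.

v11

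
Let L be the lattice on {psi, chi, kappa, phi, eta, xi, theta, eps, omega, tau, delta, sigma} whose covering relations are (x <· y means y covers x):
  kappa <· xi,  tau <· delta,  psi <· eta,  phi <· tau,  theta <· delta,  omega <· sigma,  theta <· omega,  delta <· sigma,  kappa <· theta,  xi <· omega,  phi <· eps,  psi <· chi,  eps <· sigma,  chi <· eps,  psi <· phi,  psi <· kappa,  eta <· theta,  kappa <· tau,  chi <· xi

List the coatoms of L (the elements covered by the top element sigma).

delta, eps, omega

The coatoms are exactly the elements covered by sigma: delta, eps, omega.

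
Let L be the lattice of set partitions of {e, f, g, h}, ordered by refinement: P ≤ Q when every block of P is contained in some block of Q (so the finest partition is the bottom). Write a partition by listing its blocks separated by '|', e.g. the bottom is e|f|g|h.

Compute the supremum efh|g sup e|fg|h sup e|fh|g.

Common upper bounds of {efh|g, e|fg|h, e|fh|g}: efgh.
The least among these is efgh.

efgh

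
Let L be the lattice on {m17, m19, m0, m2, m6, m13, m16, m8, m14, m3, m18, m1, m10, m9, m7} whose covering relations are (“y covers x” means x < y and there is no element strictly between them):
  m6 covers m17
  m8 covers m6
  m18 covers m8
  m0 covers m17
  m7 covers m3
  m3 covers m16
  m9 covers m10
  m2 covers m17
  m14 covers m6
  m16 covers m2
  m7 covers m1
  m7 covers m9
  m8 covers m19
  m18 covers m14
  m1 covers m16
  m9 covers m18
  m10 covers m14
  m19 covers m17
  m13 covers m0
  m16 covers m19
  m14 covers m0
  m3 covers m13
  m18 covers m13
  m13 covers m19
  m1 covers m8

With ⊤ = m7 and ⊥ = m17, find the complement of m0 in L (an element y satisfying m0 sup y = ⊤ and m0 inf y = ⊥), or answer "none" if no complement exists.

m1

Need y with m0 ∨ y = m7 and m0 ∧ y = m17.
Checking each element gives: m1.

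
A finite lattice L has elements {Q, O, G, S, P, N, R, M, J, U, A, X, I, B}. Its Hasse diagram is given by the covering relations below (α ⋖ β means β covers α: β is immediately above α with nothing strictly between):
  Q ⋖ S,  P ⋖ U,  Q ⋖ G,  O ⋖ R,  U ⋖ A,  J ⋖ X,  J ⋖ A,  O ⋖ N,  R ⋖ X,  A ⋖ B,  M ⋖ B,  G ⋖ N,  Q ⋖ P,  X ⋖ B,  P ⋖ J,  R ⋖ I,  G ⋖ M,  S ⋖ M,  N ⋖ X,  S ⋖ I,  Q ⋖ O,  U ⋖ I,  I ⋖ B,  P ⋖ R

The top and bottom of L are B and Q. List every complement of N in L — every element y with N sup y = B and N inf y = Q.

A, S, U

Need y with N ∨ y = B and N ∧ y = Q.
Checking each element gives: A, S, U.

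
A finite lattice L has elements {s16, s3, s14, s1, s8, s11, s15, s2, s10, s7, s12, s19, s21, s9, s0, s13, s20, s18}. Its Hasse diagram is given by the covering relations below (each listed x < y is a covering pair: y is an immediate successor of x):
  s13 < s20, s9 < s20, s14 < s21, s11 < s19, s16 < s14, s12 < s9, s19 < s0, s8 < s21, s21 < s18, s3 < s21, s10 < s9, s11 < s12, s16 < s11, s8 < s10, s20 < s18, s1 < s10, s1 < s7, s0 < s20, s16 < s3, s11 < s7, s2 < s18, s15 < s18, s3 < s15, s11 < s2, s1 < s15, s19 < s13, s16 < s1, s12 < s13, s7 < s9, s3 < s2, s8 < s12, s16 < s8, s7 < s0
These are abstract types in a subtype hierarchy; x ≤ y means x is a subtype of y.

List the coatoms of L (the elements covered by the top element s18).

The coatoms are exactly the elements covered by s18: s15, s2, s20, s21.

s15, s2, s20, s21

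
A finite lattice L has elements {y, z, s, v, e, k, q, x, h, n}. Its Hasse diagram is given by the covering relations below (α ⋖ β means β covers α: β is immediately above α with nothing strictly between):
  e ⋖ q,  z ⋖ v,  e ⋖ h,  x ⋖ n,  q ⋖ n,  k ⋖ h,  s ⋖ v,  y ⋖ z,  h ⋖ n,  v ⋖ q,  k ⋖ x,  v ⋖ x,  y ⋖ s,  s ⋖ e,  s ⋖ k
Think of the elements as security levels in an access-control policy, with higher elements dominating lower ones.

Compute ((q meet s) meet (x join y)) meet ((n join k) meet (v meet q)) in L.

s

q ∧ s = s
x ∨ y = x
s ∧ x = s
n ∨ k = n
v ∧ q = v
n ∧ v = v
s ∧ v = s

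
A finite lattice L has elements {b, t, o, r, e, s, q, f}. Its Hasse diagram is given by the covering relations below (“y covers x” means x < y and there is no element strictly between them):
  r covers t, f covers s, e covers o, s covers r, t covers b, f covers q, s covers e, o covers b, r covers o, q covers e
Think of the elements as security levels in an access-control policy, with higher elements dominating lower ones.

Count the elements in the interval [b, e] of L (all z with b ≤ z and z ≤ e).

The interval [b, e] = {b, e, o}, which has 3 elements.

3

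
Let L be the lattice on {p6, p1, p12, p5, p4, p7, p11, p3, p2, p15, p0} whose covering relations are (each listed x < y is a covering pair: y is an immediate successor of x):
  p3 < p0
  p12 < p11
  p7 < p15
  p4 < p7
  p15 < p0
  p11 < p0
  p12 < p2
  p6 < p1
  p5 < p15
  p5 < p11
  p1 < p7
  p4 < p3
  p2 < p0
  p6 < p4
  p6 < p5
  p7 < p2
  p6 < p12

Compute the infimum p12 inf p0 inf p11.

p12

Common lower bounds of {p12, p0, p11}: p12, p6.
The greatest among these is p12.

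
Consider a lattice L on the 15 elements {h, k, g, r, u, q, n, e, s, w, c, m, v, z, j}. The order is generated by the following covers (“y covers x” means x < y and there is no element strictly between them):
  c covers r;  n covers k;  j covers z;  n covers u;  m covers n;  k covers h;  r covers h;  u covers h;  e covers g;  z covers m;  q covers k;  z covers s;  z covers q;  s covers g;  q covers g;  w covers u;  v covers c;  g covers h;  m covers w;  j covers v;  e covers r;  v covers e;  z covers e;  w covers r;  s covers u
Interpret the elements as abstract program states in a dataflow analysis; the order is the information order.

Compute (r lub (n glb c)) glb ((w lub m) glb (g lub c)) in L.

n ∧ c = h
r ∨ h = r
w ∨ m = m
g ∨ c = v
m ∧ v = r
r ∧ r = r

r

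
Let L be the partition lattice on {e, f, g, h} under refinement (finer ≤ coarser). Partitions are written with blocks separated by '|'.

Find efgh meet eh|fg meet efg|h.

The meet (common refinement) of efgh, eh|fg, efg|h intersects blocks pairwise, giving e|fg|h.

e|fg|h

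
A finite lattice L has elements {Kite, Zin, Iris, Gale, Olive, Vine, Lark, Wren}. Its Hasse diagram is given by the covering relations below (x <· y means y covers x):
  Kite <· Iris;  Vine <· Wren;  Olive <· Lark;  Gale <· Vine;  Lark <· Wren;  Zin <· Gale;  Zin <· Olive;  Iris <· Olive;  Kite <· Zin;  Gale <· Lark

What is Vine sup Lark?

Common upper bounds of {Vine, Lark}: Wren.
The least among these is Wren.

Wren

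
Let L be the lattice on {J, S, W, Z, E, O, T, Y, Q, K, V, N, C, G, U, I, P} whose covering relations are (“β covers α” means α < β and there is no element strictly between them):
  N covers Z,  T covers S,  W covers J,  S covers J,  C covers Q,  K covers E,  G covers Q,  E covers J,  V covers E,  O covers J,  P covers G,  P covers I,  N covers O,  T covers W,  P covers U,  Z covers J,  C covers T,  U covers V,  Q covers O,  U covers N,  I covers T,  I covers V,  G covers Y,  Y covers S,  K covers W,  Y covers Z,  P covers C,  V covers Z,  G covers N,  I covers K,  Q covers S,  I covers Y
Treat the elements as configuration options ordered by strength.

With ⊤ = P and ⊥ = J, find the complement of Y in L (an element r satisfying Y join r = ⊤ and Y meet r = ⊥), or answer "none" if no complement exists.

none

For every candidate r, either Y ∨ r ≠ P or Y ∧ r ≠ J; no complement exists.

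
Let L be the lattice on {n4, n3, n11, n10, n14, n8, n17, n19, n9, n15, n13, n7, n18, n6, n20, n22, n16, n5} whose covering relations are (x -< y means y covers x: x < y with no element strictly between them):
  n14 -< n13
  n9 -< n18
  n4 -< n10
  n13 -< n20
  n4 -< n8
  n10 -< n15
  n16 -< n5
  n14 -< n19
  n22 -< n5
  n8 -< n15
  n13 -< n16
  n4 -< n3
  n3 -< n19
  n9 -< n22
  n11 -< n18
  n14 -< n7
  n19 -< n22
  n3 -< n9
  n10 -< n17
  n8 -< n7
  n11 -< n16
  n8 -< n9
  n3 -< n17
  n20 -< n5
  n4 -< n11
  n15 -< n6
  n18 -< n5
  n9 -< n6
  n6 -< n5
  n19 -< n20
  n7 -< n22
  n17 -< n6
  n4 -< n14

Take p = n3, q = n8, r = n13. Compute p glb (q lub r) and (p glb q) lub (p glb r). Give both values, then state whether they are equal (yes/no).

n3; n4; no

q lub r = n5, so p glb (q lub r) = n3 glb n5 = n3.
p glb q = n4 and p glb r = n4, so (p glb q) lub (p glb r) = n4 lub n4 = n4.
Equal: no.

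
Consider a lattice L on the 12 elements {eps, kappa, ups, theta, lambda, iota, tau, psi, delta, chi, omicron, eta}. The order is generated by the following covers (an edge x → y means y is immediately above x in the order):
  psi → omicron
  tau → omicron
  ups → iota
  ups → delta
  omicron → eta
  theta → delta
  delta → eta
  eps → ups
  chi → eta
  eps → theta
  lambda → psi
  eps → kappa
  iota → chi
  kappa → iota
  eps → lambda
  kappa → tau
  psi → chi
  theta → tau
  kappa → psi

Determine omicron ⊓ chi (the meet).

Common lower bounds of {omicron, chi}: eps, kappa, lambda, psi.
The greatest among these is psi.

psi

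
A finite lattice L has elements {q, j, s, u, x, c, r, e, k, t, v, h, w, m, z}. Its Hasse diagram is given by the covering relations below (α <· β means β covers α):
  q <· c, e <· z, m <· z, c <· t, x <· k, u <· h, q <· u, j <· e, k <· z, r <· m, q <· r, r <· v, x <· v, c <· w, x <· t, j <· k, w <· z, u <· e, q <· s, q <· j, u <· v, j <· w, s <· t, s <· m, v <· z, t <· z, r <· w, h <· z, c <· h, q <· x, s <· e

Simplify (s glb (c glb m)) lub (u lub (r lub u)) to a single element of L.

v

c ∧ m = q
s ∧ q = q
r ∨ u = v
u ∨ v = v
q ∨ v = v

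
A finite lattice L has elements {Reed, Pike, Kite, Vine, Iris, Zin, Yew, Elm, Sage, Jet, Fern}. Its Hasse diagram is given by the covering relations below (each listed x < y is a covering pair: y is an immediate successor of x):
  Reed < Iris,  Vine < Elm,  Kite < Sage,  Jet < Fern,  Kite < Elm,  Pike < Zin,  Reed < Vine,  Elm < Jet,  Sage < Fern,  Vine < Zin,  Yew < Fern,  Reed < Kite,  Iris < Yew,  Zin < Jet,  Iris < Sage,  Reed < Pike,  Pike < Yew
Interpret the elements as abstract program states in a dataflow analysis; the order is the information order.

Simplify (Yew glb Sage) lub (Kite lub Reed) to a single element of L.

Yew ∧ Sage = Iris
Kite ∨ Reed = Kite
Iris ∨ Kite = Sage

Sage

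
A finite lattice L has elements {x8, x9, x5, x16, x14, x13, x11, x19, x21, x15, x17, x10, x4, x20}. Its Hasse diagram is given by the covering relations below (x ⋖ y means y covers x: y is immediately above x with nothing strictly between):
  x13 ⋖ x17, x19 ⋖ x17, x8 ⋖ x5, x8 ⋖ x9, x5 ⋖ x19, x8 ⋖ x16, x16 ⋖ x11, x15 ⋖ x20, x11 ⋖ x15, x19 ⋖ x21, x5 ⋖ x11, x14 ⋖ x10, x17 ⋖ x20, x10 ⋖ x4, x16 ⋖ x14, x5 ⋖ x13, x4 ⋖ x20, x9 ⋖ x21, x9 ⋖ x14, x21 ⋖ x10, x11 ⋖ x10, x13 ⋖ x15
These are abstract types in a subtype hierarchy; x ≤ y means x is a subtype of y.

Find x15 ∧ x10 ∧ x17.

Common lower bounds of {x15, x10, x17}: x5, x8.
The greatest among these is x5.

x5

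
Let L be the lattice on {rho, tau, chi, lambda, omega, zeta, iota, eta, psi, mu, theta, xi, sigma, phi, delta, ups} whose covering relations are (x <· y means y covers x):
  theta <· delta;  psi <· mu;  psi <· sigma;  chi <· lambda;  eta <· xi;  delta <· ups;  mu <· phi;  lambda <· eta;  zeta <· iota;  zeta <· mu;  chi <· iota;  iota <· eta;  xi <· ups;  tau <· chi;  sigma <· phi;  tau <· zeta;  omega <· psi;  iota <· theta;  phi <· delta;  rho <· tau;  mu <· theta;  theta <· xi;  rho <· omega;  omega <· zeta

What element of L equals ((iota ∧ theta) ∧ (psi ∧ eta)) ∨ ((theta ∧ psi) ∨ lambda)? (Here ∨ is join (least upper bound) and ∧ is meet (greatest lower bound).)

xi

iota ∧ theta = iota
psi ∧ eta = omega
iota ∧ omega = omega
theta ∧ psi = psi
psi ∨ lambda = xi
omega ∨ xi = xi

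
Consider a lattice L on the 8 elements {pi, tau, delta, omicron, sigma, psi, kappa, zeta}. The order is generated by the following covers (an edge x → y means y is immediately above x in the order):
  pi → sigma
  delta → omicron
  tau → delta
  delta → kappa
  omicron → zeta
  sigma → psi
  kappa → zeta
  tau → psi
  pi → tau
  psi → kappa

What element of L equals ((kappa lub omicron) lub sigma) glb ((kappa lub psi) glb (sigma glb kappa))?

sigma

kappa ∨ omicron = zeta
zeta ∨ sigma = zeta
kappa ∨ psi = kappa
sigma ∧ kappa = sigma
kappa ∧ sigma = sigma
zeta ∧ sigma = sigma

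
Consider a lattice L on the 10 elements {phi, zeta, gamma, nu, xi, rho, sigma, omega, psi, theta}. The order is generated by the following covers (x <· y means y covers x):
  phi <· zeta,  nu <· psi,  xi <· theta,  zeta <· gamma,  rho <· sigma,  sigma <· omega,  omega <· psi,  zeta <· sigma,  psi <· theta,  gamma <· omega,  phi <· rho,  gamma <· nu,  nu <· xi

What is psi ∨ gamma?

Common upper bounds of {psi, gamma}: psi, theta.
The least among these is psi.

psi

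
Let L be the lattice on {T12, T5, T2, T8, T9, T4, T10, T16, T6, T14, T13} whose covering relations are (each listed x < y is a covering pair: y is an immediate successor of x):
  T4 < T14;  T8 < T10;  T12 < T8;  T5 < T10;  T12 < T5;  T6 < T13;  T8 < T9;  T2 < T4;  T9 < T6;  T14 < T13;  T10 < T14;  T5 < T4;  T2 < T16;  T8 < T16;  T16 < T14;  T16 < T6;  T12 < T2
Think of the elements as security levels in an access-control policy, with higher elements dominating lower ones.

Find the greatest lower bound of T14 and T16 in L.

Common lower bounds of {T14, T16}: T12, T16, T2, T8.
The greatest among these is T16.

T16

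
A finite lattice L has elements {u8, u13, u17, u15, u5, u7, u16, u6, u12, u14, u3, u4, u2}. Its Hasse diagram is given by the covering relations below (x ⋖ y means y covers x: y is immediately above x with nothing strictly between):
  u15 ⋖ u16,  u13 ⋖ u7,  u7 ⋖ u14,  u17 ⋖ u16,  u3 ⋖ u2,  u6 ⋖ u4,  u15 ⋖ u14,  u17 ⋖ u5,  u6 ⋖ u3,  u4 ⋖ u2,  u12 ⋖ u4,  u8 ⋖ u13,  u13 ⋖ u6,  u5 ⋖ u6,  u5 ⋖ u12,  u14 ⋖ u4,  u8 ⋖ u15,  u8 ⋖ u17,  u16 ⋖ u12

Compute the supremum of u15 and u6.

Common upper bounds of {u15, u6}: u2, u4.
The least among these is u4.

u4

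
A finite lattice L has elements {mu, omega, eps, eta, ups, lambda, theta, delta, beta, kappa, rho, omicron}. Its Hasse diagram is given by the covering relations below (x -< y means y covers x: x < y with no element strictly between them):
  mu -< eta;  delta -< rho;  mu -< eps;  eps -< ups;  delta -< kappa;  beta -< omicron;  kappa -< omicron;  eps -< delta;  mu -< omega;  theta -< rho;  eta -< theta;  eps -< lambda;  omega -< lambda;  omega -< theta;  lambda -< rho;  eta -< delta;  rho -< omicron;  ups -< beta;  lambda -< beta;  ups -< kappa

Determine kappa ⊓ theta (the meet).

eta

Common lower bounds of {kappa, theta}: eta, mu.
The greatest among these is eta.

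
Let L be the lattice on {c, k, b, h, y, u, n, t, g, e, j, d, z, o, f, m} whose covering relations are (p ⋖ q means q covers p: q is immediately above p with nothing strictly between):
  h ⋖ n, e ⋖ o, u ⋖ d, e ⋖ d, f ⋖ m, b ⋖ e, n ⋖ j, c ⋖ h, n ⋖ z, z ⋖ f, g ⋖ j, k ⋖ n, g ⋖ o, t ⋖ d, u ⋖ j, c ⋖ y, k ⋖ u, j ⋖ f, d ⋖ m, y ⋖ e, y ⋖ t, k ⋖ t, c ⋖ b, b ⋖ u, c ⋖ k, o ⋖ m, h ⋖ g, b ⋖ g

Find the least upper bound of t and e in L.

Common upper bounds of {t, e}: d, m.
The least among these is d.

d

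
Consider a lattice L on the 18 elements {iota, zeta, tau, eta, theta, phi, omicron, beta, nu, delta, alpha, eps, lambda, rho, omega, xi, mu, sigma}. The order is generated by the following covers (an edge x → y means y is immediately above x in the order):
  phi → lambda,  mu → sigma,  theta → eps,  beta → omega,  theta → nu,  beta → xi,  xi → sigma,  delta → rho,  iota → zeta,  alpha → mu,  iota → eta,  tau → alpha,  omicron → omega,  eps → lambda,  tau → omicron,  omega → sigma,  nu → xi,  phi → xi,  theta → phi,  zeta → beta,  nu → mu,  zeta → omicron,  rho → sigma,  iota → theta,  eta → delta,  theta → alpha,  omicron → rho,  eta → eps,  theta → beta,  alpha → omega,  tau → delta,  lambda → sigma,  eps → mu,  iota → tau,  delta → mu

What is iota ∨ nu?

nu

Common upper bounds of {iota, nu}: mu, nu, sigma, xi.
The least among these is nu.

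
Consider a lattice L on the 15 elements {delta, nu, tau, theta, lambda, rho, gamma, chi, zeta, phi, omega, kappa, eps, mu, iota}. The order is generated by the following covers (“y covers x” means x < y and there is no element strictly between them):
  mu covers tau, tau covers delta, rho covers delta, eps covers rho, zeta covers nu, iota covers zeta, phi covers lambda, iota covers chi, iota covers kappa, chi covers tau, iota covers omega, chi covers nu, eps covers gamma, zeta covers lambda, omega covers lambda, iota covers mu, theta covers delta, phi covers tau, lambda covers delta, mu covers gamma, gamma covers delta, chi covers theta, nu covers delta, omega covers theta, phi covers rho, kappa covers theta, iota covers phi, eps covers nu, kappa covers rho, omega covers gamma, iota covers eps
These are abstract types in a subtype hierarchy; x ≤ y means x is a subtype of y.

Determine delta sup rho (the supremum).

rho

Common upper bounds of {delta, rho}: eps, iota, kappa, phi, rho.
The least among these is rho.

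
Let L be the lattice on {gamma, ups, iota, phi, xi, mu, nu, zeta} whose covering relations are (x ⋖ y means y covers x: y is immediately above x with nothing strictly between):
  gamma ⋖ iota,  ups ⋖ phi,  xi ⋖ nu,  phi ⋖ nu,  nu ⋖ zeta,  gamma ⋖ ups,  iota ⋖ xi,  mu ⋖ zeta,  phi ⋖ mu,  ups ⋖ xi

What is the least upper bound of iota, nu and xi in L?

nu

Common upper bounds of {iota, nu, xi}: nu, zeta.
The least among these is nu.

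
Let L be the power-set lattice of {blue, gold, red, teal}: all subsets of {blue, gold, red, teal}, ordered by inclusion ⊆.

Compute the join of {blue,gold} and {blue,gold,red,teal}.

{blue,gold,red,teal}

Under ⊆, join is union: {blue,gold} ∪ {blue,gold,red,teal} = {blue,gold,red,teal}.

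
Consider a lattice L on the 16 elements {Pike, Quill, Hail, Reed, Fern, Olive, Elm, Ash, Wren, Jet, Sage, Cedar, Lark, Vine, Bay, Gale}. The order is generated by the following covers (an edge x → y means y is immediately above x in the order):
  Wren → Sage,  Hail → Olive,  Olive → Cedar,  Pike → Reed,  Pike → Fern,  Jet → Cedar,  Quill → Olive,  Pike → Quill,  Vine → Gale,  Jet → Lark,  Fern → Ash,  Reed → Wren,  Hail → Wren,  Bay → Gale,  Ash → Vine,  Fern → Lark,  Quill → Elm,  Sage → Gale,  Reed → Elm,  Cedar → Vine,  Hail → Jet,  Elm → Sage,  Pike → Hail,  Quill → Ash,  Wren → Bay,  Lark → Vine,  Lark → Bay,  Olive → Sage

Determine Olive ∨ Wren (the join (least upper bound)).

Sage

Common upper bounds of {Olive, Wren}: Gale, Sage.
The least among these is Sage.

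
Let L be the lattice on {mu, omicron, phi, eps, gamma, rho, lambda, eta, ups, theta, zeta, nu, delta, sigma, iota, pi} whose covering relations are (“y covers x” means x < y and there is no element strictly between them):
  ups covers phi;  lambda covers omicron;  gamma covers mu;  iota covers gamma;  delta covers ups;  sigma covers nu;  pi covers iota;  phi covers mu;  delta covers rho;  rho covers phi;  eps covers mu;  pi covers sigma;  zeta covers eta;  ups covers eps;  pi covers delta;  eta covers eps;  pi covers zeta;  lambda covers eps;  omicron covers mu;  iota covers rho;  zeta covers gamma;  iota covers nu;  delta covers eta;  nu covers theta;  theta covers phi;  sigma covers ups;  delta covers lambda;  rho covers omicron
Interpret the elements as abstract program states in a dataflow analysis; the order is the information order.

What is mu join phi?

phi

Common upper bounds of {mu, phi}: delta, iota, nu, phi, pi, rho, sigma, theta, ups.
The least among these is phi.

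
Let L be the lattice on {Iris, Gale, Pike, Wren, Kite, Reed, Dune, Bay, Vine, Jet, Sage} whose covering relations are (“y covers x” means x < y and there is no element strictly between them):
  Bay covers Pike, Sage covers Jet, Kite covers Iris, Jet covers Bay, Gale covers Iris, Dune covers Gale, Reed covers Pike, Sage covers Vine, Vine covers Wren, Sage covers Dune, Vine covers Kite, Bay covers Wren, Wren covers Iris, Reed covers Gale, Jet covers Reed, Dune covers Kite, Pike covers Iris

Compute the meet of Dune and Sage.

Dune

Common lower bounds of {Dune, Sage}: Dune, Gale, Iris, Kite.
The greatest among these is Dune.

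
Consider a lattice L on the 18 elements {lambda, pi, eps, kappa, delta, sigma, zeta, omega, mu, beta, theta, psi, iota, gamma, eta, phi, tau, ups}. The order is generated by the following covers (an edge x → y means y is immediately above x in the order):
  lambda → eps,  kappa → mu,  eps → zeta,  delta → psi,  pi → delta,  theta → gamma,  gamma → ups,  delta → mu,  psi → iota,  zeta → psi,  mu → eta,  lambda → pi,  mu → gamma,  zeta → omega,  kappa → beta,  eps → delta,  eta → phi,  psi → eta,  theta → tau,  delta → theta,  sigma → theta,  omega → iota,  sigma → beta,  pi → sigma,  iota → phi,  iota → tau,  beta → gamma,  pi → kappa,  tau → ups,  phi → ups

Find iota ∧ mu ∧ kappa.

Common lower bounds of {iota, mu, kappa}: lambda, pi.
The greatest among these is pi.

pi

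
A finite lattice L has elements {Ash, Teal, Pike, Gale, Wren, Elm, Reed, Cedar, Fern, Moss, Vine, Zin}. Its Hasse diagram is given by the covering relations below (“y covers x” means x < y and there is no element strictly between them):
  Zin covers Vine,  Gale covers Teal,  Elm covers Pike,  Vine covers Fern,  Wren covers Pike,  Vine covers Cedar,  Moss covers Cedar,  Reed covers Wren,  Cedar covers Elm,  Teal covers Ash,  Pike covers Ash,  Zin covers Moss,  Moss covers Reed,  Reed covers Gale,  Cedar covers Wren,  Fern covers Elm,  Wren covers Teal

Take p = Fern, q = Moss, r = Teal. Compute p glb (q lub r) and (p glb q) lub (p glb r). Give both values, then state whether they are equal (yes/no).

q lub r = Moss, so p glb (q lub r) = Fern glb Moss = Elm.
p glb q = Elm and p glb r = Ash, so (p glb q) lub (p glb r) = Elm lub Ash = Elm.
Equal: yes.

Elm; Elm; yes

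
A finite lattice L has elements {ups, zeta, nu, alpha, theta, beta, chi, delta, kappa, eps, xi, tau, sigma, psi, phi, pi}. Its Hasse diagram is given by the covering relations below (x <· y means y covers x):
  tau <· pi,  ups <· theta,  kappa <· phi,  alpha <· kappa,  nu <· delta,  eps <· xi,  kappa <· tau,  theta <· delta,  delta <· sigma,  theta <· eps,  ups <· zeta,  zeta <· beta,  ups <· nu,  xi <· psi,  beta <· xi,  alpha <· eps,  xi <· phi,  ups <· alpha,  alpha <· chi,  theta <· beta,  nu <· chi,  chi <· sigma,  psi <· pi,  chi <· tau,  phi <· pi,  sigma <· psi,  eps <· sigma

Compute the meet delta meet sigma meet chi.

Common lower bounds of {delta, sigma, chi}: nu, ups.
The greatest among these is nu.

nu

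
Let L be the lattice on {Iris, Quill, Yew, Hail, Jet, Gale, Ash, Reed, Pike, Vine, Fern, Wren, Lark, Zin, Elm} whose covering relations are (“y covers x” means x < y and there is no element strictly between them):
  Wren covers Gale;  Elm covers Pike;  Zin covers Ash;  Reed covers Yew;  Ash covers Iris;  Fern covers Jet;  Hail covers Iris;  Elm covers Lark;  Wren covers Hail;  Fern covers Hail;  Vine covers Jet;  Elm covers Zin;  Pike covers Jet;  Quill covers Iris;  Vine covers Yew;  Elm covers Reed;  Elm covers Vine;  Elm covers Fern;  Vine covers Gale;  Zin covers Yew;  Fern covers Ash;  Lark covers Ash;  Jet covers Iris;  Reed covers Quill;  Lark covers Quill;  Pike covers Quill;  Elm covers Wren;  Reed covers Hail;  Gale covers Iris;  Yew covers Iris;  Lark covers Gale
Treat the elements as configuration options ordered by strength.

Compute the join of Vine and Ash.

Elm

Common upper bounds of {Vine, Ash}: Elm.
The least among these is Elm.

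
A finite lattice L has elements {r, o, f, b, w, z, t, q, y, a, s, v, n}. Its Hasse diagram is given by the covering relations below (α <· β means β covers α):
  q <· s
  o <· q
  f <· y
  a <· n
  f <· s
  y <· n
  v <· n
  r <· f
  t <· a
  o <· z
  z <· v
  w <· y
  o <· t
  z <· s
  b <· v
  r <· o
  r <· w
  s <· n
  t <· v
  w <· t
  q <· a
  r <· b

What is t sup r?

t

Common upper bounds of {t, r}: a, n, t, v.
The least among these is t.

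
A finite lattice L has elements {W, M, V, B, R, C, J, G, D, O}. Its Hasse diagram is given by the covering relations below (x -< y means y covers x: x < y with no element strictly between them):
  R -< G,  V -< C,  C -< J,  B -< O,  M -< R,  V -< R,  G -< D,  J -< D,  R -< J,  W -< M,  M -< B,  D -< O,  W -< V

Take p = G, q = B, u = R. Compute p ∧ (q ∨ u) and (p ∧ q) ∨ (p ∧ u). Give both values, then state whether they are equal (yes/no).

G; R; no

q ∨ u = O, so p ∧ (q ∨ u) = G ∧ O = G.
p ∧ q = M and p ∧ u = R, so (p ∧ q) ∨ (p ∧ u) = M ∨ R = R.
Equal: no.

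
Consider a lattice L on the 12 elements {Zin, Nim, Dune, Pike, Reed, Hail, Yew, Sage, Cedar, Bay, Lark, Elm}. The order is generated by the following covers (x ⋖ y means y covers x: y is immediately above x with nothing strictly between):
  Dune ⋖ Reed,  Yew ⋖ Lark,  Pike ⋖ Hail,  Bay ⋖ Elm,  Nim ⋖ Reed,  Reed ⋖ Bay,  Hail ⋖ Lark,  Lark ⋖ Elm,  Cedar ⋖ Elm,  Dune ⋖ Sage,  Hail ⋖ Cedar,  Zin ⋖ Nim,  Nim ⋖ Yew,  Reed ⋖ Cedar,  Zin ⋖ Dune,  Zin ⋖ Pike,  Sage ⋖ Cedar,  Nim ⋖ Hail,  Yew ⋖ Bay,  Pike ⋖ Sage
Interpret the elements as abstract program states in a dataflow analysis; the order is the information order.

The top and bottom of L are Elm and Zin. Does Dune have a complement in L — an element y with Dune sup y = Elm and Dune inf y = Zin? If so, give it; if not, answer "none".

Need y with Dune ∨ y = Elm and Dune ∧ y = Zin.
Checking each element gives: Lark.

Lark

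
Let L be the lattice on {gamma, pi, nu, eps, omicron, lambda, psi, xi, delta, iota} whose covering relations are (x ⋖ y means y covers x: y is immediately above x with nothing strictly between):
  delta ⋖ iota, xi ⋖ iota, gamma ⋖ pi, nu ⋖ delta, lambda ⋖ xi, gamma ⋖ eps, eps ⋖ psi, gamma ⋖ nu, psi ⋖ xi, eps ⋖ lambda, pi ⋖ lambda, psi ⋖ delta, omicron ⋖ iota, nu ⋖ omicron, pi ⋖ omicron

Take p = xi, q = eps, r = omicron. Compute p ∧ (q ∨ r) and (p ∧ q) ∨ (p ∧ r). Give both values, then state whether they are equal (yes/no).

q ∨ r = iota, so p ∧ (q ∨ r) = xi ∧ iota = xi.
p ∧ q = eps and p ∧ r = pi, so (p ∧ q) ∨ (p ∧ r) = eps ∨ pi = lambda.
Equal: no.

xi; lambda; no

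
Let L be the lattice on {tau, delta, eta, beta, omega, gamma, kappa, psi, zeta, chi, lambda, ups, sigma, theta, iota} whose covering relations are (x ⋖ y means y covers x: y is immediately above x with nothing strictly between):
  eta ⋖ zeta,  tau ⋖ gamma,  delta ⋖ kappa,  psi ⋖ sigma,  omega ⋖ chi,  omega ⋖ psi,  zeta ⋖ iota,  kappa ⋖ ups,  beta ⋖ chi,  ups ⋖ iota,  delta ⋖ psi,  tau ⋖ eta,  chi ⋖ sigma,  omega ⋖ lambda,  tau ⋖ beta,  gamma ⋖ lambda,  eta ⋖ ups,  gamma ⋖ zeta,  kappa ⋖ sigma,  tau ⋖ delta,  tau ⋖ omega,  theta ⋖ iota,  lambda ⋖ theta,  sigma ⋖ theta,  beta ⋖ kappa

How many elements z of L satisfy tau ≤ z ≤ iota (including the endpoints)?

15

The interval [tau, iota] = {beta, chi, delta, eta, gamma, iota, kappa, lambda, omega, psi, sigma, tau, theta, ups, zeta}, which has 15 elements.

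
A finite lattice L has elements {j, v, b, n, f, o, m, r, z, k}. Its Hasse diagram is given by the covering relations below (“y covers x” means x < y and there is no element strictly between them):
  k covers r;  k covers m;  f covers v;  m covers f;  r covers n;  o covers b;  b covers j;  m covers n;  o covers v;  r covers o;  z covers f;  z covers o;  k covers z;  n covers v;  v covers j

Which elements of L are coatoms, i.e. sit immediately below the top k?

m, r, z

The coatoms are exactly the elements covered by k: m, r, z.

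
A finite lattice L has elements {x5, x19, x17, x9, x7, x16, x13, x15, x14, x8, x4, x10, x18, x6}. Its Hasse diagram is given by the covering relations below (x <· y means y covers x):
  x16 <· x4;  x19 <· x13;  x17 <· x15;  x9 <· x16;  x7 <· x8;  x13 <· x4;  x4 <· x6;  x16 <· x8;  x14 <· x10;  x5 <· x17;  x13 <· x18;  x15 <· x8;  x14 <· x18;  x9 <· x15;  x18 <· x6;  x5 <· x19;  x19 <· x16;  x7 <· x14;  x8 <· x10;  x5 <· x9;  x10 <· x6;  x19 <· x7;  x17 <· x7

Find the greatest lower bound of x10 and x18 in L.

Common lower bounds of {x10, x18}: x14, x17, x19, x5, x7.
The greatest among these is x14.

x14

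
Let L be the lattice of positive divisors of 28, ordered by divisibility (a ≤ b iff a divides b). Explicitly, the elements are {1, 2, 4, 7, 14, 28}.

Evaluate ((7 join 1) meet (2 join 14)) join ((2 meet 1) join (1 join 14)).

14

7 ∨ 1 = 7
2 ∨ 14 = 14
7 ∧ 14 = 7
2 ∧ 1 = 1
1 ∨ 14 = 14
1 ∨ 14 = 14
7 ∨ 14 = 14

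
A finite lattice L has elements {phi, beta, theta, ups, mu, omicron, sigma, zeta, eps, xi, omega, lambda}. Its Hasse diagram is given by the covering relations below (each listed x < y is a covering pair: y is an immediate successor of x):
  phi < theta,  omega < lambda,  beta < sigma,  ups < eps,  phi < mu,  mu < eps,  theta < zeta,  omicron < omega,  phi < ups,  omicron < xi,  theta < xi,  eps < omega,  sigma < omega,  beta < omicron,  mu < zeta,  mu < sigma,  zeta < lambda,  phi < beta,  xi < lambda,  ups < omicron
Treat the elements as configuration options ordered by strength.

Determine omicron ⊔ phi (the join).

omicron

Common upper bounds of {omicron, phi}: lambda, omega, omicron, xi.
The least among these is omicron.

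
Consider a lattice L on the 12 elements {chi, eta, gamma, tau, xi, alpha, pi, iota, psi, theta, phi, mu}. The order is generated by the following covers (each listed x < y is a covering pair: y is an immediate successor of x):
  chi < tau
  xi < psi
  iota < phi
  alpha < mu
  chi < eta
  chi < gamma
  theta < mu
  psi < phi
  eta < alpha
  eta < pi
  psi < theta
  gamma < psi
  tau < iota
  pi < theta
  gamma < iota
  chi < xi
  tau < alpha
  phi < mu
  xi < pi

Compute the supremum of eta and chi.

Common upper bounds of {eta, chi}: alpha, eta, mu, pi, theta.
The least among these is eta.

eta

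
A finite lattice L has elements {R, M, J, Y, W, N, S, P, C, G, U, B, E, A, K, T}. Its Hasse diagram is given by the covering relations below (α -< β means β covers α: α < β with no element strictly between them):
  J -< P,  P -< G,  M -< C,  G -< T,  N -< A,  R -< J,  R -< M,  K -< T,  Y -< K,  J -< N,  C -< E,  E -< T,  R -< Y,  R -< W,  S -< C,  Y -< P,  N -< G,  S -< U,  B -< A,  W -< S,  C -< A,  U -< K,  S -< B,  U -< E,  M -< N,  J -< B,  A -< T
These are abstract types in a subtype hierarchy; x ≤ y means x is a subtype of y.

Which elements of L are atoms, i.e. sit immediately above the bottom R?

The atoms are exactly the elements that cover R: J, M, W, Y.

J, M, W, Y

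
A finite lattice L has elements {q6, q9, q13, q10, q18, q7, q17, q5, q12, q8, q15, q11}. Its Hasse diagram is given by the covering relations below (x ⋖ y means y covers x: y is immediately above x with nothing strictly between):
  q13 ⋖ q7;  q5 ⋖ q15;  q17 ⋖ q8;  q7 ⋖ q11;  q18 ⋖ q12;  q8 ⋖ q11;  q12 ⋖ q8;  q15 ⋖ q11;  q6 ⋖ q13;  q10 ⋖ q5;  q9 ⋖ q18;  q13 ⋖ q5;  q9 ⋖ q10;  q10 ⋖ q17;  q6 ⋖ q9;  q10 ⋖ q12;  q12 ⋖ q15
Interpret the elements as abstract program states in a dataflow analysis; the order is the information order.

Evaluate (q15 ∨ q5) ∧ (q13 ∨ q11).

q15

q15 ∨ q5 = q15
q13 ∨ q11 = q11
q15 ∧ q11 = q15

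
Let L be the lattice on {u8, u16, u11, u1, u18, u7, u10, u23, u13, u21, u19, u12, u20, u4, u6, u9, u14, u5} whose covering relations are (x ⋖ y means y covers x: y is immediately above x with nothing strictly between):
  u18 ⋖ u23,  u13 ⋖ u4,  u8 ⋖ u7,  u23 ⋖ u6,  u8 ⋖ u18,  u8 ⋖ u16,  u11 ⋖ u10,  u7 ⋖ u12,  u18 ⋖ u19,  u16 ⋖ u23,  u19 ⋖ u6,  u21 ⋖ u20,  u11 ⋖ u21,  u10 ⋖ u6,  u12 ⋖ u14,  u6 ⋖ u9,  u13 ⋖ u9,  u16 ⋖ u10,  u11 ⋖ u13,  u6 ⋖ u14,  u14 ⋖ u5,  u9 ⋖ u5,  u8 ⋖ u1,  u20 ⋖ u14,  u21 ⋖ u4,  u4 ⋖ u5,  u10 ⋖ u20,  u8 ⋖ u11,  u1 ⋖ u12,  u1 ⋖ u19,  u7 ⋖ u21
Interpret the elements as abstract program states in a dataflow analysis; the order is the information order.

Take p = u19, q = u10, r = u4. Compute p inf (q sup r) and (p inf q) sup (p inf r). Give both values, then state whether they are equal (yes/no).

q sup r = u5, so p inf (q sup r) = u19 inf u5 = u19.
p inf q = u8 and p inf r = u8, so (p inf q) sup (p inf r) = u8 sup u8 = u8.
Equal: no.

u19; u8; no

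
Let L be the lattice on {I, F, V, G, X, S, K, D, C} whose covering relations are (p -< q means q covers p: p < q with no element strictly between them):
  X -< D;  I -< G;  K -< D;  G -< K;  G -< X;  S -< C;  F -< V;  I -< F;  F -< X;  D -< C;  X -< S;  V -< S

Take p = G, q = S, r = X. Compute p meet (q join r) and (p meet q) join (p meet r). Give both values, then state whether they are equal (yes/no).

G; G; yes

q join r = S, so p meet (q join r) = G meet S = G.
p meet q = G and p meet r = G, so (p meet q) join (p meet r) = G join G = G.
Equal: yes.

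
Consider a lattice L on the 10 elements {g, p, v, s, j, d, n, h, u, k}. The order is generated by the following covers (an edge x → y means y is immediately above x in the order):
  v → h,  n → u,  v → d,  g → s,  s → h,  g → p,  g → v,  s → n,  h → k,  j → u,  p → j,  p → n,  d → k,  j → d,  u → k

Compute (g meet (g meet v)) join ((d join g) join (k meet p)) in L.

d

g ∧ v = g
g ∧ g = g
d ∨ g = d
k ∧ p = p
d ∨ p = d
g ∨ d = d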